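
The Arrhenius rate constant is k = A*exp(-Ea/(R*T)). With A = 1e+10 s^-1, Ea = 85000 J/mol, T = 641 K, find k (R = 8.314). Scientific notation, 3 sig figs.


k = A * exp(-Ea/(R*T))
k = 1e+10 * exp(-85000 / (8.314 * 641))
k = 1e+10 * exp(-15.94964)
k = 1.18e+03


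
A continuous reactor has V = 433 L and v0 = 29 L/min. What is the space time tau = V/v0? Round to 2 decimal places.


tau = V / v0
tau = 433 / 29
tau = 14.93 min


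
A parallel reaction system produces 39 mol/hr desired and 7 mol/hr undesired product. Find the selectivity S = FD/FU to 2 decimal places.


S = desired product rate / undesired product rate
S = 39 / 7
S = 5.57


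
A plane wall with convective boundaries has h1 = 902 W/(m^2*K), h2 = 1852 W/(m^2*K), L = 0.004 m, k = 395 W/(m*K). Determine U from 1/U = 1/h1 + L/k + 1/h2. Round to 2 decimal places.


1/U = 1/h1 + L/k + 1/h2
1/U = 1/902 + 0.004/395 + 1/1852
1/U = 0.0011086475 + 1.01266e-05 + 0.0005399568
1/U = 0.0016587309
U = 602.87 W/(m^2*K)


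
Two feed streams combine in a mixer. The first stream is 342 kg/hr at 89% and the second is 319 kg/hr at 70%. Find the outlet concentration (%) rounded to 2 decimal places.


Mass balance on solute: F1*x1 + F2*x2 = F3*x3
F3 = F1 + F2 = 342 + 319 = 661 kg/hr
x3 = (F1*x1 + F2*x2)/F3
x3 = (342*0.89 + 319*0.7) / 661
x3 = 79.83%


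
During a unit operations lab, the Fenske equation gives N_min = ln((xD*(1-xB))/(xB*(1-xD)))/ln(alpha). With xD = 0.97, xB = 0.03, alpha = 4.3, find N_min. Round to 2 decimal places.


N_min = ln((xD*(1-xB))/(xB*(1-xD))) / ln(alpha)
Numerator inside ln: 0.9409 / 0.0009 = 1045.444444
ln(1045.444444) = 6.952197
ln(alpha) = ln(4.3) = 1.458615
N_min = 6.952197 / 1.458615 = 4.77


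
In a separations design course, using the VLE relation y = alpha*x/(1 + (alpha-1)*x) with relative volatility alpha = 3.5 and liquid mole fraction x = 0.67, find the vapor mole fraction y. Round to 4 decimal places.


y = alpha*x / (1 + (alpha-1)*x)
y = 3.5*0.67 / (1 + (3.5-1)*0.67)
y = 2.345 / (1 + 1.675)
y = 2.345 / 2.675
y = 0.8766


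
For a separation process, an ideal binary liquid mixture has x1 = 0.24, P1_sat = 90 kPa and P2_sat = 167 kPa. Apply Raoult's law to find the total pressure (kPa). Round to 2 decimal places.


P = x1*P1_sat + x2*P2_sat
x2 = 1 - x1 = 1 - 0.24 = 0.76
P = 0.24*90 + 0.76*167
P = 21.6 + 126.92
P = 148.52 kPa


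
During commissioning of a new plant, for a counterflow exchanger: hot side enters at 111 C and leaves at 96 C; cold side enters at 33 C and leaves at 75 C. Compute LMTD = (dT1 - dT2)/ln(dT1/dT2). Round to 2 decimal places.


dT1 = Th_in - Tc_out = 111 - 75 = 36
dT2 = Th_out - Tc_in = 96 - 33 = 63
LMTD = (dT1 - dT2) / ln(dT1/dT2)
LMTD = (36 - 63) / ln(36/63)
LMTD = 48.25 K


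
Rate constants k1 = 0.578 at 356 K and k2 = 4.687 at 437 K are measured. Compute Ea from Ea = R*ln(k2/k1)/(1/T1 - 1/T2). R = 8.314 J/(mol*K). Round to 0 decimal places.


Ea = R * ln(k2/k1) / (1/T1 - 1/T2)
ln(k2/k1) = ln(4.687/0.578) = 2.0929741
1/T1 - 1/T2 = 1/356 - 1/437 = 0.000520659245
Ea = 8.314 * 2.0929741 / 0.000520659245
Ea = 33421 J/mol


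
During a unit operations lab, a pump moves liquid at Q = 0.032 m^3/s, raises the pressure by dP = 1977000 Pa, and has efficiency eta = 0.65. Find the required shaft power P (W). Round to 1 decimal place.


P = Q * dP / eta
P = 0.032 * 1977000 / 0.65
P = 63264.0 / 0.65
P = 97329.2 W


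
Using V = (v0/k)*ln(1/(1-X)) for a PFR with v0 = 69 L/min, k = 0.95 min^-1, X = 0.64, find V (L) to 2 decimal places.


V = (v0/k) * ln(1/(1-X))
V = (69/0.95) * ln(1/(1-0.64))
V = 72.631579 * ln(2.777778)
V = 72.631579 * 1.021651
V = 74.20 L


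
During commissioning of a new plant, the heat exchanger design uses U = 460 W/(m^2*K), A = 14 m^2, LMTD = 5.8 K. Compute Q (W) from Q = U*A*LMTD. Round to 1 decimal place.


Q = U * A * LMTD
Q = 460 * 14 * 5.8
Q = 37352.0 W


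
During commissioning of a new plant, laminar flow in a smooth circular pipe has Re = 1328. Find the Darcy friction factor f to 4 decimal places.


f = 64 / Re
f = 64 / 1328
f = 0.0482


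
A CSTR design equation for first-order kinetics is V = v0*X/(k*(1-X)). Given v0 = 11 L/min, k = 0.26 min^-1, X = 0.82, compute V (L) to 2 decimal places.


V = v0 * X / (k * (1 - X))
V = 11 * 0.82 / (0.26 * (1 - 0.82))
V = 9.02 / (0.26 * 0.18)
V = 9.02 / 0.0468
V = 192.74 L


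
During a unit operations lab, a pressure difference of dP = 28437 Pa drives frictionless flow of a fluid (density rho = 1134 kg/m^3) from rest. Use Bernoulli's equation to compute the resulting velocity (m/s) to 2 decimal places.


v = sqrt(2*dP/rho)
v = sqrt(2*28437/1134)
v = sqrt(50.153439)
v = 7.08 m/s


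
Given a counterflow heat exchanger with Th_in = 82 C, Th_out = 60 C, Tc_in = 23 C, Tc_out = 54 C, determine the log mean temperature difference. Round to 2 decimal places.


dT1 = Th_in - Tc_out = 82 - 54 = 28
dT2 = Th_out - Tc_in = 60 - 23 = 37
LMTD = (dT1 - dT2) / ln(dT1/dT2)
LMTD = (28 - 37) / ln(28/37)
LMTD = 32.29 K


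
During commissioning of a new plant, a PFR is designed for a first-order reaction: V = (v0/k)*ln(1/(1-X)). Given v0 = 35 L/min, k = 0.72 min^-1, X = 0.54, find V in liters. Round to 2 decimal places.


V = (v0/k) * ln(1/(1-X))
V = (35/0.72) * ln(1/(1-0.54))
V = 48.611111 * ln(2.173913)
V = 48.611111 * 0.776529
V = 37.75 L


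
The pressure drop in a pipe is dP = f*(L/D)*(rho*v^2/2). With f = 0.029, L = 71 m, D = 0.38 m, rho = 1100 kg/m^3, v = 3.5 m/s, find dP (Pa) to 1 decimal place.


dP = f * (L/D) * (rho*v^2/2)
dP = 0.029 * (71/0.38) * (1100*3.5^2/2)
L/D = 186.84210526
rho*v^2/2 = 1100*12.25/2 = 6737.5
dP = 0.029 * 186.84210526 * 6737.5
dP = 36506.6 Pa


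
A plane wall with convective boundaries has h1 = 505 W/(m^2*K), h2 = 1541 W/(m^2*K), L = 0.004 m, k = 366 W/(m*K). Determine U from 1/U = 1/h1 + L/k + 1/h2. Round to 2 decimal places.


1/U = 1/h1 + L/k + 1/h2
1/U = 1/505 + 0.004/366 + 1/1541
1/U = 0.001980198 + 1.0929e-05 + 0.0006489293
1/U = 0.0026400563
U = 378.78 W/(m^2*K)


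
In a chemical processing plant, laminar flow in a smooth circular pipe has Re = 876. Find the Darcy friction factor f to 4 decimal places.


f = 64 / Re
f = 64 / 876
f = 0.0731


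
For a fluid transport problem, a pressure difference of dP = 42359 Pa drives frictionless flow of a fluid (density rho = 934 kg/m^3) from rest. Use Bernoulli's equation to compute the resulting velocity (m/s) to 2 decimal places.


v = sqrt(2*dP/rho)
v = sqrt(2*42359/934)
v = sqrt(90.704497)
v = 9.52 m/s


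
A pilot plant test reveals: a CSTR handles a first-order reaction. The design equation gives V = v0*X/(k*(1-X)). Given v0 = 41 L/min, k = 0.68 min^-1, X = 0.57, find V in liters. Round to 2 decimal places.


V = v0 * X / (k * (1 - X))
V = 41 * 0.57 / (0.68 * (1 - 0.57))
V = 23.37 / (0.68 * 0.43)
V = 23.37 / 0.2924
V = 79.92 L


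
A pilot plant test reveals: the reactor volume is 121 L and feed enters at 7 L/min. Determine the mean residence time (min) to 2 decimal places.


tau = V / v0
tau = 121 / 7
tau = 17.29 min


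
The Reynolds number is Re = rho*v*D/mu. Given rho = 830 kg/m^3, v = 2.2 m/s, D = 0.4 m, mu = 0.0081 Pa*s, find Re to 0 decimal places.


Re = rho * v * D / mu
Re = 830 * 2.2 * 0.4 / 0.0081
Re = 730.4 / 0.0081
Re = 90173


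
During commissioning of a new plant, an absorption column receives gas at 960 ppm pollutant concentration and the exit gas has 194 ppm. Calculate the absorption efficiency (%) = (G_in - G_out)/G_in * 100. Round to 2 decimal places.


Efficiency = (G_in - G_out) / G_in * 100%
Efficiency = (960 - 194) / 960 * 100
Efficiency = 766 / 960 * 100
Efficiency = 79.79%


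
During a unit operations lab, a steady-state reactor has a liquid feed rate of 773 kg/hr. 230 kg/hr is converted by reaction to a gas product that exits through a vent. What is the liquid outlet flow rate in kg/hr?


Steady-state mass balance on the main outlet: F_out = F_in - F_removed
F_out = 773 - 230
F_out = 543 kg/hr


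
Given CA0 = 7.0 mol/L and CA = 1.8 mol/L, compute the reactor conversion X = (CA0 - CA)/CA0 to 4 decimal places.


X = (CA0 - CA) / CA0
X = (7.0 - 1.8) / 7.0
X = 5.2 / 7.0
X = 0.7429


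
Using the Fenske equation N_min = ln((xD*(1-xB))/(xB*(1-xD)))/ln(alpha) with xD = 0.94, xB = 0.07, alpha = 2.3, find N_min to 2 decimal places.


N_min = ln((xD*(1-xB))/(xB*(1-xD))) / ln(alpha)
Numerator inside ln: 0.8742 / 0.0042 = 208.142857
ln(208.142857) = 5.338225
ln(alpha) = ln(2.3) = 0.832909
N_min = 5.338225 / 0.832909 = 6.41


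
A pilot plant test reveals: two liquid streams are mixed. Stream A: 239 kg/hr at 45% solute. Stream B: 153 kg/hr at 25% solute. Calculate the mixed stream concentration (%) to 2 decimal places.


Mass balance on solute: F1*x1 + F2*x2 = F3*x3
F3 = F1 + F2 = 239 + 153 = 392 kg/hr
x3 = (F1*x1 + F2*x2)/F3
x3 = (239*0.45 + 153*0.25) / 392
x3 = 37.19%


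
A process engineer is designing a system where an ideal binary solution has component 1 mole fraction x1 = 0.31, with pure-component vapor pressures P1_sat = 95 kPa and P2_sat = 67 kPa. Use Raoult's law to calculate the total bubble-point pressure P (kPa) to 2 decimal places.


P = x1*P1_sat + x2*P2_sat
x2 = 1 - x1 = 1 - 0.31 = 0.69
P = 0.31*95 + 0.69*67
P = 29.45 + 46.23
P = 75.68 kPa


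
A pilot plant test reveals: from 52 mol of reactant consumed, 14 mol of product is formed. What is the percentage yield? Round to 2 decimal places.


Yield = (moles product / moles consumed) * 100%
Yield = (14 / 52) * 100
Yield = 0.2692 * 100
Yield = 26.92%


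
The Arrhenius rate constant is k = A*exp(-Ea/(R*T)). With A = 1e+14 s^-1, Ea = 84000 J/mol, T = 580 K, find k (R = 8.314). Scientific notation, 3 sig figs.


k = A * exp(-Ea/(R*T))
k = 1e+14 * exp(-84000 / (8.314 * 580))
k = 1e+14 * exp(-17.419724)
k = 2.72e+06


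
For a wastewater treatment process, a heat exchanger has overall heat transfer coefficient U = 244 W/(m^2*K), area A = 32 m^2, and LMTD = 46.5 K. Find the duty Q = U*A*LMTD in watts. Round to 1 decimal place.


Q = U * A * LMTD
Q = 244 * 32 * 46.5
Q = 363072.0 W


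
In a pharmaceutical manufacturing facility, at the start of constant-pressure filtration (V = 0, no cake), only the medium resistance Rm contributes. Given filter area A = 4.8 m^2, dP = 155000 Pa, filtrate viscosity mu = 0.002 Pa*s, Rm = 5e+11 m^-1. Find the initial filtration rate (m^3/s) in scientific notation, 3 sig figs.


rate = A * dP / (mu * Rm)
rate = 4.8 * 155000 / (0.002 * 5e+11)
rate = 744000.0 / 1.000e+09
rate = 7.44e-04 m^3/s


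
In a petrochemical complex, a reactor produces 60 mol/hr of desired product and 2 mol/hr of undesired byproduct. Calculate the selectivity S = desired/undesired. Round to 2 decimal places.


S = desired product rate / undesired product rate
S = 60 / 2
S = 30.00


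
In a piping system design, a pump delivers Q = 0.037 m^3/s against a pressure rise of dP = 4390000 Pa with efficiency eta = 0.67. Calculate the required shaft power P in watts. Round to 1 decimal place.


P = Q * dP / eta
P = 0.037 * 4390000 / 0.67
P = 162430.0 / 0.67
P = 242432.8 W


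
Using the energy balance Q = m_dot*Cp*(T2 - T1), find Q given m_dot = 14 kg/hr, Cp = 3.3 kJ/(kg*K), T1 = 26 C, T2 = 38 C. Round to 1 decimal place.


Q = m_dot * Cp * (T2 - T1)
Q = 14 * 3.3 * (38 - 26)
Q = 14 * 3.3 * 12
Q = 554.4 kJ/hr


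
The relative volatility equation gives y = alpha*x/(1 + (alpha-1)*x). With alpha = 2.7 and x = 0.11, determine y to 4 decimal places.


y = alpha*x / (1 + (alpha-1)*x)
y = 2.7*0.11 / (1 + (2.7-1)*0.11)
y = 0.297 / (1 + 0.187)
y = 0.297 / 1.187
y = 0.2502


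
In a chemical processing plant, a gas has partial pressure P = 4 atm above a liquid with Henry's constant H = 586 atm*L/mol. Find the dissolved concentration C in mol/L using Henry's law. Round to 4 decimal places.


C = P / H
C = 4 / 586
C = 0.0068 mol/L


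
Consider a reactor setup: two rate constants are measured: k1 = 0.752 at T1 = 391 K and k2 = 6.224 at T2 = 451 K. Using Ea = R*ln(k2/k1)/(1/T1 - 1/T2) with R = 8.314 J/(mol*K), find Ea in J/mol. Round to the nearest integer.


Ea = R * ln(k2/k1) / (1/T1 - 1/T2)
ln(k2/k1) = ln(6.224/0.752) = 2.1134317
1/T1 - 1/T2 = 1/391 - 1/451 = 0.000340249857
Ea = 8.314 * 2.1134317 / 0.000340249857
Ea = 51642 J/mol


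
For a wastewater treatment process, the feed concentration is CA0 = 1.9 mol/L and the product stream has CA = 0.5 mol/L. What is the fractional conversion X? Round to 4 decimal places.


X = (CA0 - CA) / CA0
X = (1.9 - 0.5) / 1.9
X = 1.4 / 1.9
X = 0.7368


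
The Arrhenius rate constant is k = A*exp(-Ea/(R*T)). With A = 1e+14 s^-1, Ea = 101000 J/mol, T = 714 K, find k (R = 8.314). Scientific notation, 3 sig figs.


k = A * exp(-Ea/(R*T))
k = 1e+14 * exp(-101000 / (8.314 * 714))
k = 1e+14 * exp(-17.014263)
k = 4.08e+06


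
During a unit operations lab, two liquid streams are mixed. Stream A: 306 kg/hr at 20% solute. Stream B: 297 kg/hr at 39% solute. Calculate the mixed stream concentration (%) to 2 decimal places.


Mass balance on solute: F1*x1 + F2*x2 = F3*x3
F3 = F1 + F2 = 306 + 297 = 603 kg/hr
x3 = (F1*x1 + F2*x2)/F3
x3 = (306*0.2 + 297*0.39) / 603
x3 = 29.36%


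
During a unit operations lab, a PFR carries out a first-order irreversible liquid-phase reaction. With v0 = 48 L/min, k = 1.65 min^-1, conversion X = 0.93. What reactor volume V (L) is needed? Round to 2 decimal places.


V = (v0/k) * ln(1/(1-X))
V = (48/1.65) * ln(1/(1-0.93))
V = 29.090909 * ln(14.285714)
V = 29.090909 * 2.65926
V = 77.36 L


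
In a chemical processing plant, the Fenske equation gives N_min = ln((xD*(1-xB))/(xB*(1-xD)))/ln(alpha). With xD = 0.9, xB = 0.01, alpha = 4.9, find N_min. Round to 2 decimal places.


N_min = ln((xD*(1-xB))/(xB*(1-xD))) / ln(alpha)
Numerator inside ln: 0.891 / 0.001 = 891.0
ln(891.0) = 6.792344
ln(alpha) = ln(4.9) = 1.589235
N_min = 6.792344 / 1.589235 = 4.27


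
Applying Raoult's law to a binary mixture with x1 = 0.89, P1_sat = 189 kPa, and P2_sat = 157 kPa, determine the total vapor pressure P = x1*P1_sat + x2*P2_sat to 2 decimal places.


P = x1*P1_sat + x2*P2_sat
x2 = 1 - x1 = 1 - 0.89 = 0.11
P = 0.89*189 + 0.11*157
P = 168.21 + 17.27
P = 185.48 kPa


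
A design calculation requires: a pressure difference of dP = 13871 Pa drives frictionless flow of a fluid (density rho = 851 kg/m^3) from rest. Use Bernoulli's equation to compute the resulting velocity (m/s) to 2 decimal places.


v = sqrt(2*dP/rho)
v = sqrt(2*13871/851)
v = sqrt(32.599295)
v = 5.71 m/s


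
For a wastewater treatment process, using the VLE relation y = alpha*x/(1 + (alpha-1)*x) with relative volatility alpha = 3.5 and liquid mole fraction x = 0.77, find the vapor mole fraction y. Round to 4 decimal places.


y = alpha*x / (1 + (alpha-1)*x)
y = 3.5*0.77 / (1 + (3.5-1)*0.77)
y = 2.695 / (1 + 1.925)
y = 2.695 / 2.925
y = 0.9214


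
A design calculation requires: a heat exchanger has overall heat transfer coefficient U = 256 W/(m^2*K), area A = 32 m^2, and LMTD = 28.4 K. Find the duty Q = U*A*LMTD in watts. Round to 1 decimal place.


Q = U * A * LMTD
Q = 256 * 32 * 28.4
Q = 232652.8 W


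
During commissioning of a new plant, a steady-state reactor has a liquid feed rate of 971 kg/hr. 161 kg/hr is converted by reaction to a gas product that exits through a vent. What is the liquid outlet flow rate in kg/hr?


Steady-state mass balance on the main outlet: F_out = F_in - F_removed
F_out = 971 - 161
F_out = 810 kg/hr


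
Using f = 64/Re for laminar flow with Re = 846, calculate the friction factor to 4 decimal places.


f = 64 / Re
f = 64 / 846
f = 0.0757


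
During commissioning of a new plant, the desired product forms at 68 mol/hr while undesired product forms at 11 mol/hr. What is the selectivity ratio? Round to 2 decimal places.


S = desired product rate / undesired product rate
S = 68 / 11
S = 6.18


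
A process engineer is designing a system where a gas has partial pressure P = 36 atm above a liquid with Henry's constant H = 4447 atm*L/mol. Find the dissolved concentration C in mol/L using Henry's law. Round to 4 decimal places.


C = P / H
C = 36 / 4447
C = 0.0081 mol/L


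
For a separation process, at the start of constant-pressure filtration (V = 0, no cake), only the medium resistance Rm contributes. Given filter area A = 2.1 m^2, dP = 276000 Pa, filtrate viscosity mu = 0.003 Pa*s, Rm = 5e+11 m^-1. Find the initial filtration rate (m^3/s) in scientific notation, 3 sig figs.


rate = A * dP / (mu * Rm)
rate = 2.1 * 276000 / (0.003 * 5e+11)
rate = 579600.0 / 1.500e+09
rate = 3.86e-04 m^3/s


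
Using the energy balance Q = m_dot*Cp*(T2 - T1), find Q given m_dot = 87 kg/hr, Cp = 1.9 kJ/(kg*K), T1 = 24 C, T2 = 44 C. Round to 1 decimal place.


Q = m_dot * Cp * (T2 - T1)
Q = 87 * 1.9 * (44 - 24)
Q = 87 * 1.9 * 20
Q = 3306.0 kJ/hr


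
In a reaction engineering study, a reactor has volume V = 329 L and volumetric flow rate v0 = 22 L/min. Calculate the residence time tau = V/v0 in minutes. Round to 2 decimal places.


tau = V / v0
tau = 329 / 22
tau = 14.95 min


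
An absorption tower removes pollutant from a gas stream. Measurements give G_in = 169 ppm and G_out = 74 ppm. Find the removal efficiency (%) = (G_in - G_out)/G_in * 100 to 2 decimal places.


Efficiency = (G_in - G_out) / G_in * 100%
Efficiency = (169 - 74) / 169 * 100
Efficiency = 95 / 169 * 100
Efficiency = 56.21%


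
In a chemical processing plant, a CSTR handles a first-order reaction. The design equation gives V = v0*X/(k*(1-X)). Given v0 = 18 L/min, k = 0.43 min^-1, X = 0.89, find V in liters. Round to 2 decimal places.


V = v0 * X / (k * (1 - X))
V = 18 * 0.89 / (0.43 * (1 - 0.89))
V = 16.02 / (0.43 * 0.11)
V = 16.02 / 0.0473
V = 338.69 L


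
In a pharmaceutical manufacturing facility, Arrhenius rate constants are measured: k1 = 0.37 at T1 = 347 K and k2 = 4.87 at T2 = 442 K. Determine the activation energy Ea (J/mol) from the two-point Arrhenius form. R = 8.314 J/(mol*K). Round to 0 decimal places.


Ea = R * ln(k2/k1) / (1/T1 - 1/T2)
ln(k2/k1) = ln(4.87/0.37) = 2.5773462
1/T1 - 1/T2 = 1/347 - 1/442 = 0.000619400941
Ea = 8.314 * 2.5773462 / 0.000619400941
Ea = 34595 J/mol


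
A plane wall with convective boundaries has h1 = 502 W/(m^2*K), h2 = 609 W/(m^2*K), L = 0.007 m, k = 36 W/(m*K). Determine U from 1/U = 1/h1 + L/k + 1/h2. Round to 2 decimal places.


1/U = 1/h1 + L/k + 1/h2
1/U = 1/502 + 0.007/36 + 1/609
1/U = 0.0019920319 + 0.0001944444 + 0.0016420361
1/U = 0.0038285124
U = 261.20 W/(m^2*K)


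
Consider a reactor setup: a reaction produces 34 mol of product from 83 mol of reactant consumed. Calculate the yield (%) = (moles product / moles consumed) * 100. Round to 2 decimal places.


Yield = (moles product / moles consumed) * 100%
Yield = (34 / 83) * 100
Yield = 0.4096 * 100
Yield = 40.96%


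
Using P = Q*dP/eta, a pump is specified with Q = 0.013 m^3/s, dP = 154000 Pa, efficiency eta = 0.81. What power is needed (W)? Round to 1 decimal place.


P = Q * dP / eta
P = 0.013 * 154000 / 0.81
P = 2002.0 / 0.81
P = 2471.6 W


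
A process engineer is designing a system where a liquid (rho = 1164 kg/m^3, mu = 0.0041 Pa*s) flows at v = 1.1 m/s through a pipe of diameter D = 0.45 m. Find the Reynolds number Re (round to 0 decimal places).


Re = rho * v * D / mu
Re = 1164 * 1.1 * 0.45 / 0.0041
Re = 576.18 / 0.0041
Re = 140532


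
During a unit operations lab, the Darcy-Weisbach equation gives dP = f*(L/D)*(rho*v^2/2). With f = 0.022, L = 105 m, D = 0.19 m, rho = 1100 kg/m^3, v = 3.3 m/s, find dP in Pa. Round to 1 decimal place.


dP = f * (L/D) * (rho*v^2/2)
dP = 0.022 * (105/0.19) * (1100*3.3^2/2)
L/D = 552.63157895
rho*v^2/2 = 1100*10.89/2 = 5989.5
dP = 0.022 * 552.63157895 * 5989.5
dP = 72819.7 Pa


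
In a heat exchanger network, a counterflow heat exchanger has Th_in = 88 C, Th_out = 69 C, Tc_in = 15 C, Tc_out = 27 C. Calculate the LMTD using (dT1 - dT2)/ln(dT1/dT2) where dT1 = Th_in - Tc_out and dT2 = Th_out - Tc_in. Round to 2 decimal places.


dT1 = Th_in - Tc_out = 88 - 27 = 61
dT2 = Th_out - Tc_in = 69 - 15 = 54
LMTD = (dT1 - dT2) / ln(dT1/dT2)
LMTD = (61 - 54) / ln(61/54)
LMTD = 57.43 K


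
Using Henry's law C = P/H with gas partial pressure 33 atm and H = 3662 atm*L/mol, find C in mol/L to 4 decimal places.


C = P / H
C = 33 / 3662
C = 0.0090 mol/L


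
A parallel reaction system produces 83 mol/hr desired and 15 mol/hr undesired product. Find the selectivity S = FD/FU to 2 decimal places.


S = desired product rate / undesired product rate
S = 83 / 15
S = 5.53


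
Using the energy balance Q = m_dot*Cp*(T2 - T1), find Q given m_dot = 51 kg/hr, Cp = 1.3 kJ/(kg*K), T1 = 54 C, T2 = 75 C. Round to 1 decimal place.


Q = m_dot * Cp * (T2 - T1)
Q = 51 * 1.3 * (75 - 54)
Q = 51 * 1.3 * 21
Q = 1392.3 kJ/hr


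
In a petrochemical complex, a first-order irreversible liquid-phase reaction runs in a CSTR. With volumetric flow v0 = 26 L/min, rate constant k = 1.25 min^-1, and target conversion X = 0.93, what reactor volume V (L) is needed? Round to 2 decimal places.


V = v0 * X / (k * (1 - X))
V = 26 * 0.93 / (1.25 * (1 - 0.93))
V = 24.18 / (1.25 * 0.07)
V = 24.18 / 0.0875
V = 276.34 L


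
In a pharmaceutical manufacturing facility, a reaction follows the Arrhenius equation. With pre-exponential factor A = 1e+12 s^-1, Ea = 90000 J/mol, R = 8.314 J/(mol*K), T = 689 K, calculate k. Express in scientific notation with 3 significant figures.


k = A * exp(-Ea/(R*T))
k = 1e+12 * exp(-90000 / (8.314 * 689))
k = 1e+12 * exp(-15.711341)
k = 1.50e+05


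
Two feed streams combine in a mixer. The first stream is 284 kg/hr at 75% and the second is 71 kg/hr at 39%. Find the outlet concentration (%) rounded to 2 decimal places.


Mass balance on solute: F1*x1 + F2*x2 = F3*x3
F3 = F1 + F2 = 284 + 71 = 355 kg/hr
x3 = (F1*x1 + F2*x2)/F3
x3 = (284*0.75 + 71*0.39) / 355
x3 = 67.80%


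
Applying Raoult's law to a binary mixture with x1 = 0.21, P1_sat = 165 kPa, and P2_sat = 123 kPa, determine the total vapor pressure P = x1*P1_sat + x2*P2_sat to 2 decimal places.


P = x1*P1_sat + x2*P2_sat
x2 = 1 - x1 = 1 - 0.21 = 0.79
P = 0.21*165 + 0.79*123
P = 34.65 + 97.17
P = 131.82 kPa


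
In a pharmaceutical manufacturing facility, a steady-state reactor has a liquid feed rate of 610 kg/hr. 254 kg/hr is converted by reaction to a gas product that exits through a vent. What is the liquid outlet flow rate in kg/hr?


Steady-state mass balance on the main outlet: F_out = F_in - F_removed
F_out = 610 - 254
F_out = 356 kg/hr


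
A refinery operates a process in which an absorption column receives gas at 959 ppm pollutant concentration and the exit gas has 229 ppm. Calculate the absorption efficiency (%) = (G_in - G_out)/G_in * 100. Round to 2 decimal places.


Efficiency = (G_in - G_out) / G_in * 100%
Efficiency = (959 - 229) / 959 * 100
Efficiency = 730 / 959 * 100
Efficiency = 76.12%


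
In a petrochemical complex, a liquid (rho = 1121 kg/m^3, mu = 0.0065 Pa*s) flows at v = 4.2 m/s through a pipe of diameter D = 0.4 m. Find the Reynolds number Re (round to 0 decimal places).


Re = rho * v * D / mu
Re = 1121 * 4.2 * 0.4 / 0.0065
Re = 1883.28 / 0.0065
Re = 289735


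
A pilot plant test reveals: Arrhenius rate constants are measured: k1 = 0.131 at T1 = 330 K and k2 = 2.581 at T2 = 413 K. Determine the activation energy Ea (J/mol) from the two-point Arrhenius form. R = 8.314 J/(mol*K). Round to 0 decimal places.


Ea = R * ln(k2/k1) / (1/T1 - 1/T2)
ln(k2/k1) = ln(2.581/0.131) = 2.9807349
1/T1 - 1/T2 = 1/330 - 1/413 = 0.000608995524
Ea = 8.314 * 2.9807349 / 0.000608995524
Ea = 40693 J/mol


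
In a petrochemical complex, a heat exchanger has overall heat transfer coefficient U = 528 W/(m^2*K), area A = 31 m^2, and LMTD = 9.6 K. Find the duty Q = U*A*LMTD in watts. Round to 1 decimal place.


Q = U * A * LMTD
Q = 528 * 31 * 9.6
Q = 157132.8 W


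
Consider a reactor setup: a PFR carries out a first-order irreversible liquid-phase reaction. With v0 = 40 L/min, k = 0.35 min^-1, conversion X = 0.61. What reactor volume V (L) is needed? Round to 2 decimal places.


V = (v0/k) * ln(1/(1-X))
V = (40/0.35) * ln(1/(1-0.61))
V = 114.285714 * ln(2.564103)
V = 114.285714 * 0.941609
V = 107.61 L


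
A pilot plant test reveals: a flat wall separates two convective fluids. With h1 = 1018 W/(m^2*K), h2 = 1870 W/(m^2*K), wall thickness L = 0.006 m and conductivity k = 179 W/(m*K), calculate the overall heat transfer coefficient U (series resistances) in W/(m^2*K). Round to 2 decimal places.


1/U = 1/h1 + L/k + 1/h2
1/U = 1/1018 + 0.006/179 + 1/1870
1/U = 0.0009823183 + 3.35196e-05 + 0.0005347594
1/U = 0.0015505973
U = 644.91 W/(m^2*K)


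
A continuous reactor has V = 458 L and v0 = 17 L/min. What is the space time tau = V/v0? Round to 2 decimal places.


tau = V / v0
tau = 458 / 17
tau = 26.94 min


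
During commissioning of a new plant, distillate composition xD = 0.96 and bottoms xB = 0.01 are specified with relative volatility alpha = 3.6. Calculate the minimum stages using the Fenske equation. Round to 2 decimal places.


N_min = ln((xD*(1-xB))/(xB*(1-xD))) / ln(alpha)
Numerator inside ln: 0.9504 / 0.0004 = 2376.0
ln(2376.0) = 7.773174
ln(alpha) = ln(3.6) = 1.280934
N_min = 7.773174 / 1.280934 = 6.07


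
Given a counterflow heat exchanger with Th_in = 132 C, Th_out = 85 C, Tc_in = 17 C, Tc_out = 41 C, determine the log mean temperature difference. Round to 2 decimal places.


dT1 = Th_in - Tc_out = 132 - 41 = 91
dT2 = Th_out - Tc_in = 85 - 17 = 68
LMTD = (dT1 - dT2) / ln(dT1/dT2)
LMTD = (91 - 68) / ln(91/68)
LMTD = 78.94 K


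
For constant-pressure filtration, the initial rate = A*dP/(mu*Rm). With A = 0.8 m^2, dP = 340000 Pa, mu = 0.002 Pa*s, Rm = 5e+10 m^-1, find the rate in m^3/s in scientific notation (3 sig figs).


rate = A * dP / (mu * Rm)
rate = 0.8 * 340000 / (0.002 * 5e+10)
rate = 272000.0 / 1.000e+08
rate = 2.72e-03 m^3/s


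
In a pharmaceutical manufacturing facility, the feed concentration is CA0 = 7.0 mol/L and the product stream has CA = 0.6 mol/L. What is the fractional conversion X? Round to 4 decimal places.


X = (CA0 - CA) / CA0
X = (7.0 - 0.6) / 7.0
X = 6.4 / 7.0
X = 0.9143


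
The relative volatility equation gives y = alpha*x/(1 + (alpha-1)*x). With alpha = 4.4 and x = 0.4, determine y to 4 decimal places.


y = alpha*x / (1 + (alpha-1)*x)
y = 4.4*0.4 / (1 + (4.4-1)*0.4)
y = 1.76 / (1 + 1.36)
y = 1.76 / 2.36
y = 0.7458


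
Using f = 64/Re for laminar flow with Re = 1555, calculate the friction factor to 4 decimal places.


f = 64 / Re
f = 64 / 1555
f = 0.0412


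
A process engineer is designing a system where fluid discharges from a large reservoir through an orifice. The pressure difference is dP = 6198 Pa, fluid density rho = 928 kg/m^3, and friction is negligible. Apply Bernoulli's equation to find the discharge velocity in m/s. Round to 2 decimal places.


v = sqrt(2*dP/rho)
v = sqrt(2*6198/928)
v = sqrt(13.357759)
v = 3.65 m/s


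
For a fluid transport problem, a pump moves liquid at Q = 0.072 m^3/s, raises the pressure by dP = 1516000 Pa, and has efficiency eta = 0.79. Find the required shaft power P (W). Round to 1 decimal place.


P = Q * dP / eta
P = 0.072 * 1516000 / 0.79
P = 109152.0 / 0.79
P = 138167.1 W


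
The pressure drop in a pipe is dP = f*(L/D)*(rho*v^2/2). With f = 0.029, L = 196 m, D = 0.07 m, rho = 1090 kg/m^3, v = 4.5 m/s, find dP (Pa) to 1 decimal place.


dP = f * (L/D) * (rho*v^2/2)
dP = 0.029 * (196/0.07) * (1090*4.5^2/2)
L/D = 2800.0
rho*v^2/2 = 1090*20.25/2 = 11036.25
dP = 0.029 * 2800.0 * 11036.25
dP = 896143.5 Pa


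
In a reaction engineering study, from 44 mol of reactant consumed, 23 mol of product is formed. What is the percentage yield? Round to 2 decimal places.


Yield = (moles product / moles consumed) * 100%
Yield = (23 / 44) * 100
Yield = 0.5227 * 100
Yield = 52.27%


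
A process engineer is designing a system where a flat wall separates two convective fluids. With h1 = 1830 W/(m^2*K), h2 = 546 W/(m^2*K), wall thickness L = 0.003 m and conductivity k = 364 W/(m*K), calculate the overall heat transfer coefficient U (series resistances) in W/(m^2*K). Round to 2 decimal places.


1/U = 1/h1 + L/k + 1/h2
1/U = 1/1830 + 0.003/364 + 1/546
1/U = 0.0005464481 + 8.2418e-06 + 0.0018315018
1/U = 0.0023861917
U = 419.08 W/(m^2*K)


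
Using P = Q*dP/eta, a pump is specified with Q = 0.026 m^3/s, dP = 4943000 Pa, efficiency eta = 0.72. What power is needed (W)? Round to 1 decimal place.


P = Q * dP / eta
P = 0.026 * 4943000 / 0.72
P = 128518.0 / 0.72
P = 178497.2 W


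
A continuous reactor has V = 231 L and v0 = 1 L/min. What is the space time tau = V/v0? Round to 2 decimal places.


tau = V / v0
tau = 231 / 1
tau = 231.00 min


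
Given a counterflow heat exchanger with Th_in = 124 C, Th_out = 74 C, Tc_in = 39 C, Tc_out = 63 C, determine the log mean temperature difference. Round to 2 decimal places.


dT1 = Th_in - Tc_out = 124 - 63 = 61
dT2 = Th_out - Tc_in = 74 - 39 = 35
LMTD = (dT1 - dT2) / ln(dT1/dT2)
LMTD = (61 - 35) / ln(61/35)
LMTD = 46.80 K


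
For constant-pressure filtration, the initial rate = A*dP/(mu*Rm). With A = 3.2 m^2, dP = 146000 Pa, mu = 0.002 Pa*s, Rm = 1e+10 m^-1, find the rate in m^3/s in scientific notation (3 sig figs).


rate = A * dP / (mu * Rm)
rate = 3.2 * 146000 / (0.002 * 1e+10)
rate = 467200.0 / 2.000e+07
rate = 2.34e-02 m^3/s


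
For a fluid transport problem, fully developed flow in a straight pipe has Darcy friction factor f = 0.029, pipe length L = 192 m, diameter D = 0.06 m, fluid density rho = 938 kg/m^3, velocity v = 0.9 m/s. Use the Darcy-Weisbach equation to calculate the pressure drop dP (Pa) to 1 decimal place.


dP = f * (L/D) * (rho*v^2/2)
dP = 0.029 * (192/0.06) * (938*0.9^2/2)
L/D = 3200.0
rho*v^2/2 = 938*0.81/2 = 379.89
dP = 0.029 * 3200.0 * 379.89
dP = 35253.8 Pa


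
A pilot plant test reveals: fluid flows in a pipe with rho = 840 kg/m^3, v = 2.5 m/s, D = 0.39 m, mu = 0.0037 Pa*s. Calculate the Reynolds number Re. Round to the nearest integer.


Re = rho * v * D / mu
Re = 840 * 2.5 * 0.39 / 0.0037
Re = 819.0 / 0.0037
Re = 221351


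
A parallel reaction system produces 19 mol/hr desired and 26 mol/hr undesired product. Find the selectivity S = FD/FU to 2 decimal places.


S = desired product rate / undesired product rate
S = 19 / 26
S = 0.73


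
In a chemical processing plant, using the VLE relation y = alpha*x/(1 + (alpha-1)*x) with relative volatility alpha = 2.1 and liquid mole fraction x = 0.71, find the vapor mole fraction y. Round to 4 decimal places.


y = alpha*x / (1 + (alpha-1)*x)
y = 2.1*0.71 / (1 + (2.1-1)*0.71)
y = 1.491 / (1 + 0.781)
y = 1.491 / 1.781
y = 0.8372


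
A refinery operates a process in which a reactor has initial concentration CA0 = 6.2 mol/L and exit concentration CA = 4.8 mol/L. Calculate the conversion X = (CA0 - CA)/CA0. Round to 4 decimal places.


X = (CA0 - CA) / CA0
X = (6.2 - 4.8) / 6.2
X = 1.4 / 6.2
X = 0.2258


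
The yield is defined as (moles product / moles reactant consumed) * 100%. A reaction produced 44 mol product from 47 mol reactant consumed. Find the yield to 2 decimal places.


Yield = (moles product / moles consumed) * 100%
Yield = (44 / 47) * 100
Yield = 0.9362 * 100
Yield = 93.62%


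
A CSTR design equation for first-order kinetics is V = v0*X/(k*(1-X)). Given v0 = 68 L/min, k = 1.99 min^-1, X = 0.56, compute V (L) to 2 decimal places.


V = v0 * X / (k * (1 - X))
V = 68 * 0.56 / (1.99 * (1 - 0.56))
V = 38.08 / (1.99 * 0.44)
V = 38.08 / 0.8756
V = 43.49 L


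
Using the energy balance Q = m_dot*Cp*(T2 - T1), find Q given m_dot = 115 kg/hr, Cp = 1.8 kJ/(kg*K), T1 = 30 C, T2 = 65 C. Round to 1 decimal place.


Q = m_dot * Cp * (T2 - T1)
Q = 115 * 1.8 * (65 - 30)
Q = 115 * 1.8 * 35
Q = 7245.0 kJ/hr


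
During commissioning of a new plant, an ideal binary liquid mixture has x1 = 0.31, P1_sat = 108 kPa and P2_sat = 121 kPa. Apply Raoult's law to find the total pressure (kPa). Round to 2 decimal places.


P = x1*P1_sat + x2*P2_sat
x2 = 1 - x1 = 1 - 0.31 = 0.69
P = 0.31*108 + 0.69*121
P = 33.48 + 83.49
P = 116.97 kPa


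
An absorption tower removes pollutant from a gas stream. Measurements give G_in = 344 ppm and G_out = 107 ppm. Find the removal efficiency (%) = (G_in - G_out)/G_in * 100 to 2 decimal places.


Efficiency = (G_in - G_out) / G_in * 100%
Efficiency = (344 - 107) / 344 * 100
Efficiency = 237 / 344 * 100
Efficiency = 68.90%


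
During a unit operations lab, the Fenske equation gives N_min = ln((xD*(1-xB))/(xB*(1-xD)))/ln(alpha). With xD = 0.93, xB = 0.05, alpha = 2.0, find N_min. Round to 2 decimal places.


N_min = ln((xD*(1-xB))/(xB*(1-xD))) / ln(alpha)
Numerator inside ln: 0.8835 / 0.0035 = 252.428571
ln(252.428571) = 5.531128
ln(alpha) = ln(2.0) = 0.693147
N_min = 5.531128 / 0.693147 = 7.98


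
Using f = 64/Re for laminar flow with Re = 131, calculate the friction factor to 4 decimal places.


f = 64 / Re
f = 64 / 131
f = 0.4885


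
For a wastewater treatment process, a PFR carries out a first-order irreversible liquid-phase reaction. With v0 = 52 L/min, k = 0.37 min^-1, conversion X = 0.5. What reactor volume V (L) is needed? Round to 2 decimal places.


V = (v0/k) * ln(1/(1-X))
V = (52/0.37) * ln(1/(1-0.5))
V = 140.540541 * ln(2.0)
V = 140.540541 * 0.693147
V = 97.42 L


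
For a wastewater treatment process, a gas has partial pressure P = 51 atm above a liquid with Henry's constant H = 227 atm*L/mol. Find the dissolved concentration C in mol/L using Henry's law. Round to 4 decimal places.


C = P / H
C = 51 / 227
C = 0.2247 mol/L


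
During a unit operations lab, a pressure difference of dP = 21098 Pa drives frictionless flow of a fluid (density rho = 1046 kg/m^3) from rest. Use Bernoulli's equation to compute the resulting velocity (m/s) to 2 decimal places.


v = sqrt(2*dP/rho)
v = sqrt(2*21098/1046)
v = sqrt(40.340344)
v = 6.35 m/s


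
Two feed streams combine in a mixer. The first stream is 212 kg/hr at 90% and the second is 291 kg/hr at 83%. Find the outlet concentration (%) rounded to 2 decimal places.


Mass balance on solute: F1*x1 + F2*x2 = F3*x3
F3 = F1 + F2 = 212 + 291 = 503 kg/hr
x3 = (F1*x1 + F2*x2)/F3
x3 = (212*0.9 + 291*0.83) / 503
x3 = 85.95%


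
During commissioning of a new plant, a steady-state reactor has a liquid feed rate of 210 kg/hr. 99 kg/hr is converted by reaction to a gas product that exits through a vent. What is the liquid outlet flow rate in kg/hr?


Steady-state mass balance on the main outlet: F_out = F_in - F_removed
F_out = 210 - 99
F_out = 111 kg/hr


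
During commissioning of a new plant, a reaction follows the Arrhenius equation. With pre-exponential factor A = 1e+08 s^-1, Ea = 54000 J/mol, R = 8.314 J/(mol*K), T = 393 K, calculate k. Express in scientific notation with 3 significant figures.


k = A * exp(-Ea/(R*T))
k = 1e+08 * exp(-54000 / (8.314 * 393))
k = 1e+08 * exp(-16.526892)
k = 6.64e+00


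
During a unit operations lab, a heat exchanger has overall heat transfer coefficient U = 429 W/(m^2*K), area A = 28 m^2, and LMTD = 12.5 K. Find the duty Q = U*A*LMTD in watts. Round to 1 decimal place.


Q = U * A * LMTD
Q = 429 * 28 * 12.5
Q = 150150.0 W


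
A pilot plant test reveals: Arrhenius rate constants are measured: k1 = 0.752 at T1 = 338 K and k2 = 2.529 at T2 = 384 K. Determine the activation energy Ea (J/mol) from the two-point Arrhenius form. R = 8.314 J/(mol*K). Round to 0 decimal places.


Ea = R * ln(k2/k1) / (1/T1 - 1/T2)
ln(k2/k1) = ln(2.529/0.752) = 1.2128429
1/T1 - 1/T2 = 1/338 - 1/384 = 0.000354413215
Ea = 8.314 * 1.2128429 / 0.000354413215
Ea = 28451 J/mol


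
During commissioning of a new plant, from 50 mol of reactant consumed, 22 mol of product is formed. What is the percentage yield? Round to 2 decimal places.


Yield = (moles product / moles consumed) * 100%
Yield = (22 / 50) * 100
Yield = 0.44 * 100
Yield = 44.00%


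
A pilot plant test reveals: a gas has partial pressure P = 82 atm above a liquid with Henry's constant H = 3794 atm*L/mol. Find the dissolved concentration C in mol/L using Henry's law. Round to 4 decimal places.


C = P / H
C = 82 / 3794
C = 0.0216 mol/L


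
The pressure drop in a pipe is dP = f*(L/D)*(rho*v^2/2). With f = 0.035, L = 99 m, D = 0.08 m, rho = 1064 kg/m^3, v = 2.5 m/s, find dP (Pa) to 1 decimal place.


dP = f * (L/D) * (rho*v^2/2)
dP = 0.035 * (99/0.08) * (1064*2.5^2/2)
L/D = 1237.5
rho*v^2/2 = 1064*6.25/2 = 3325.0
dP = 0.035 * 1237.5 * 3325.0
dP = 144014.1 Pa


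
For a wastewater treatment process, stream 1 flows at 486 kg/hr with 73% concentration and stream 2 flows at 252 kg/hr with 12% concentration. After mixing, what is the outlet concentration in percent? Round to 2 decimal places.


Mass balance on solute: F1*x1 + F2*x2 = F3*x3
F3 = F1 + F2 = 486 + 252 = 738 kg/hr
x3 = (F1*x1 + F2*x2)/F3
x3 = (486*0.73 + 252*0.12) / 738
x3 = 52.17%


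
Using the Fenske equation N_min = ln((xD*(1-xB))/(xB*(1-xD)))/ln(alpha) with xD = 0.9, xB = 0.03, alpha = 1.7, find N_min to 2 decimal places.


N_min = ln((xD*(1-xB))/(xB*(1-xD))) / ln(alpha)
Numerator inside ln: 0.873 / 0.003 = 291.0
ln(291.0) = 5.673323
ln(alpha) = ln(1.7) = 0.530628
N_min = 5.673323 / 0.530628 = 10.69


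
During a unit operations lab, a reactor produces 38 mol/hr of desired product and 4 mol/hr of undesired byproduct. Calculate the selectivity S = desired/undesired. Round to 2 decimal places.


S = desired product rate / undesired product rate
S = 38 / 4
S = 9.50


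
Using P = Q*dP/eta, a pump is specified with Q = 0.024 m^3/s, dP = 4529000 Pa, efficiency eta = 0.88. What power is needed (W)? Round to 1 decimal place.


P = Q * dP / eta
P = 0.024 * 4529000 / 0.88
P = 108696.0 / 0.88
P = 123518.2 W


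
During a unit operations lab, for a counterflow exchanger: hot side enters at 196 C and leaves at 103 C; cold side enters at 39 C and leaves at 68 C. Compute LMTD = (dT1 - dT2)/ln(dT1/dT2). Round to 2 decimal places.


dT1 = Th_in - Tc_out = 196 - 68 = 128
dT2 = Th_out - Tc_in = 103 - 39 = 64
LMTD = (dT1 - dT2) / ln(dT1/dT2)
LMTD = (128 - 64) / ln(128/64)
LMTD = 92.33 K


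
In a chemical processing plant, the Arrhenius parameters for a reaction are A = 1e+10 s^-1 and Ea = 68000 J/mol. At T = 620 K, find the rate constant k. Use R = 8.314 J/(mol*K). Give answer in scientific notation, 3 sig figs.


k = A * exp(-Ea/(R*T))
k = 1e+10 * exp(-68000 / (8.314 * 620))
k = 1e+10 * exp(-13.191896)
k = 1.87e+04


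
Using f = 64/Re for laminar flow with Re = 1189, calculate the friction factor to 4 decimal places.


f = 64 / Re
f = 64 / 1189
f = 0.0538


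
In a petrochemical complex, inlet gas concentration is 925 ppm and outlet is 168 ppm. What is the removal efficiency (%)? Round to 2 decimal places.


Efficiency = (G_in - G_out) / G_in * 100%
Efficiency = (925 - 168) / 925 * 100
Efficiency = 757 / 925 * 100
Efficiency = 81.84%


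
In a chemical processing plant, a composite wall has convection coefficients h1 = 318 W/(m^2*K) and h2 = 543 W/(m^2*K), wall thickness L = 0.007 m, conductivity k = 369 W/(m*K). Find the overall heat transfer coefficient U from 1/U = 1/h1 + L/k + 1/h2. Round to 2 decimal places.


1/U = 1/h1 + L/k + 1/h2
1/U = 1/318 + 0.007/369 + 1/543
1/U = 0.0031446541 + 1.89702e-05 + 0.0018416206
1/U = 0.0050052449
U = 199.79 W/(m^2*K)


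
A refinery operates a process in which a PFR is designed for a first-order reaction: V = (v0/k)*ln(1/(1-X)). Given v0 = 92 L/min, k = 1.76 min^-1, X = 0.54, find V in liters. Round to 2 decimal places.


V = (v0/k) * ln(1/(1-X))
V = (92/1.76) * ln(1/(1-0.54))
V = 52.272727 * ln(2.173913)
V = 52.272727 * 0.776529
V = 40.59 L
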